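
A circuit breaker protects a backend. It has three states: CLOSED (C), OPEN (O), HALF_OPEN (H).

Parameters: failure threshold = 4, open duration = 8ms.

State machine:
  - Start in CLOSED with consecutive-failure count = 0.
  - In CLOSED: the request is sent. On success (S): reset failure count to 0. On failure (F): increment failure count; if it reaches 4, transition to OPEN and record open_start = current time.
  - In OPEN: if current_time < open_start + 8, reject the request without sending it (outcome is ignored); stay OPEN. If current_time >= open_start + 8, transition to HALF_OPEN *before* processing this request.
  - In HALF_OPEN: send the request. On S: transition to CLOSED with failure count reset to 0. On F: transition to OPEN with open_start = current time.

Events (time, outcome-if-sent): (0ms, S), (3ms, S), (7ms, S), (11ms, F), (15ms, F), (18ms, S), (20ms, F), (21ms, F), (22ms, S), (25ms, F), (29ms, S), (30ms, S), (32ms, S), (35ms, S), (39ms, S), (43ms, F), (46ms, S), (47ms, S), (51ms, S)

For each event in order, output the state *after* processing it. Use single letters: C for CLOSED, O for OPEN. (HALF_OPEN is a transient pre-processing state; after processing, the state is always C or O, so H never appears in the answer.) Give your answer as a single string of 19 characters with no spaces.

Answer: CCCCCCCCCCCCCCCCCCC

Derivation:
State after each event:
  event#1 t=0ms outcome=S: state=CLOSED
  event#2 t=3ms outcome=S: state=CLOSED
  event#3 t=7ms outcome=S: state=CLOSED
  event#4 t=11ms outcome=F: state=CLOSED
  event#5 t=15ms outcome=F: state=CLOSED
  event#6 t=18ms outcome=S: state=CLOSED
  event#7 t=20ms outcome=F: state=CLOSED
  event#8 t=21ms outcome=F: state=CLOSED
  event#9 t=22ms outcome=S: state=CLOSED
  event#10 t=25ms outcome=F: state=CLOSED
  event#11 t=29ms outcome=S: state=CLOSED
  event#12 t=30ms outcome=S: state=CLOSED
  event#13 t=32ms outcome=S: state=CLOSED
  event#14 t=35ms outcome=S: state=CLOSED
  event#15 t=39ms outcome=S: state=CLOSED
  event#16 t=43ms outcome=F: state=CLOSED
  event#17 t=46ms outcome=S: state=CLOSED
  event#18 t=47ms outcome=S: state=CLOSED
  event#19 t=51ms outcome=S: state=CLOSED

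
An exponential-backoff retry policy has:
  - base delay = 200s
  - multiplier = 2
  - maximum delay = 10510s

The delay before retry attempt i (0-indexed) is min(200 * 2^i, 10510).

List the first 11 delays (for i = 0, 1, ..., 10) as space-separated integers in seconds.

Answer: 200 400 800 1600 3200 6400 10510 10510 10510 10510 10510

Derivation:
Computing each delay:
  i=0: min(200*2^0, 10510) = 200
  i=1: min(200*2^1, 10510) = 400
  i=2: min(200*2^2, 10510) = 800
  i=3: min(200*2^3, 10510) = 1600
  i=4: min(200*2^4, 10510) = 3200
  i=5: min(200*2^5, 10510) = 6400
  i=6: min(200*2^6, 10510) = 10510
  i=7: min(200*2^7, 10510) = 10510
  i=8: min(200*2^8, 10510) = 10510
  i=9: min(200*2^9, 10510) = 10510
  i=10: min(200*2^10, 10510) = 10510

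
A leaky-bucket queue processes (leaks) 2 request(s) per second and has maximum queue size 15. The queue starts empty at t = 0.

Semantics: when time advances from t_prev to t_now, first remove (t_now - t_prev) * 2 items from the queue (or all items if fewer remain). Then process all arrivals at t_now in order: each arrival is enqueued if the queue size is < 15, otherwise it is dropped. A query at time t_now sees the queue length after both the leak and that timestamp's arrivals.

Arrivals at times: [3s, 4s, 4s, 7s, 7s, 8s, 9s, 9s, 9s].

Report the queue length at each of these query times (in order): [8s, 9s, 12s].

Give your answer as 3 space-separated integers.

Queue lengths at query times:
  query t=8s: backlog = 1
  query t=9s: backlog = 3
  query t=12s: backlog = 0

Answer: 1 3 0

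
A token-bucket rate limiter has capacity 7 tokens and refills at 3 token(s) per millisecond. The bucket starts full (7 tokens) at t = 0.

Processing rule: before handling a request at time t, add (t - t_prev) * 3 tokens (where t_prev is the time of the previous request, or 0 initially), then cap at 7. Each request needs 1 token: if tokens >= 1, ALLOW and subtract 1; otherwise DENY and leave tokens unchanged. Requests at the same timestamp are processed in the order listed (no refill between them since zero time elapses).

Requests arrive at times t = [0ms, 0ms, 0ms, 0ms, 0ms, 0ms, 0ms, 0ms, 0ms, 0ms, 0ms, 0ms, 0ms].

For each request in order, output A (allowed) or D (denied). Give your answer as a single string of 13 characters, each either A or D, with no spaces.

Simulating step by step:
  req#1 t=0ms: ALLOW
  req#2 t=0ms: ALLOW
  req#3 t=0ms: ALLOW
  req#4 t=0ms: ALLOW
  req#5 t=0ms: ALLOW
  req#6 t=0ms: ALLOW
  req#7 t=0ms: ALLOW
  req#8 t=0ms: DENY
  req#9 t=0ms: DENY
  req#10 t=0ms: DENY
  req#11 t=0ms: DENY
  req#12 t=0ms: DENY
  req#13 t=0ms: DENY

Answer: AAAAAAADDDDDD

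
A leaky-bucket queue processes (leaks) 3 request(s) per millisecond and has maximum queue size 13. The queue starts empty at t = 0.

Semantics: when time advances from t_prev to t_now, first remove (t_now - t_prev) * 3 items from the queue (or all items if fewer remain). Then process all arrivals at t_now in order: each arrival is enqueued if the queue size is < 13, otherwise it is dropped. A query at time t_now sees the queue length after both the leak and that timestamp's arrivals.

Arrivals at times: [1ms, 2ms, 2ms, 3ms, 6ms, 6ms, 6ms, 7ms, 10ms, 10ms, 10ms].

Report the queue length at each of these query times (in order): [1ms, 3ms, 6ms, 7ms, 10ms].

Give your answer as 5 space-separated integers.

Queue lengths at query times:
  query t=1ms: backlog = 1
  query t=3ms: backlog = 1
  query t=6ms: backlog = 3
  query t=7ms: backlog = 1
  query t=10ms: backlog = 3

Answer: 1 1 3 1 3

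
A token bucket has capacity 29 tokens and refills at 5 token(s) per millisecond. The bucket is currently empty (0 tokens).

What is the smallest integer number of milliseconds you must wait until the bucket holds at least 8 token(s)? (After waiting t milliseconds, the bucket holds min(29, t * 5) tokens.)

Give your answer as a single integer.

Answer: 2

Derivation:
Need t * 5 >= 8, so t >= 8/5.
Smallest integer t = ceil(8/5) = 2.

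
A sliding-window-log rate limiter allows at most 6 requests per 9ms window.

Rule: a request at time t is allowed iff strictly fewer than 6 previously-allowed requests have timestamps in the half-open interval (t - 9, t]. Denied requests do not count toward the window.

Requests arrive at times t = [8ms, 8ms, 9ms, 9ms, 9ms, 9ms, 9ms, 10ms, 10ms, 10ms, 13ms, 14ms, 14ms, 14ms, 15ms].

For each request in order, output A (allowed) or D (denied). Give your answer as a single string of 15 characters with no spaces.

Answer: AAAAAADDDDDDDDD

Derivation:
Tracking allowed requests in the window:
  req#1 t=8ms: ALLOW
  req#2 t=8ms: ALLOW
  req#3 t=9ms: ALLOW
  req#4 t=9ms: ALLOW
  req#5 t=9ms: ALLOW
  req#6 t=9ms: ALLOW
  req#7 t=9ms: DENY
  req#8 t=10ms: DENY
  req#9 t=10ms: DENY
  req#10 t=10ms: DENY
  req#11 t=13ms: DENY
  req#12 t=14ms: DENY
  req#13 t=14ms: DENY
  req#14 t=14ms: DENY
  req#15 t=15ms: DENY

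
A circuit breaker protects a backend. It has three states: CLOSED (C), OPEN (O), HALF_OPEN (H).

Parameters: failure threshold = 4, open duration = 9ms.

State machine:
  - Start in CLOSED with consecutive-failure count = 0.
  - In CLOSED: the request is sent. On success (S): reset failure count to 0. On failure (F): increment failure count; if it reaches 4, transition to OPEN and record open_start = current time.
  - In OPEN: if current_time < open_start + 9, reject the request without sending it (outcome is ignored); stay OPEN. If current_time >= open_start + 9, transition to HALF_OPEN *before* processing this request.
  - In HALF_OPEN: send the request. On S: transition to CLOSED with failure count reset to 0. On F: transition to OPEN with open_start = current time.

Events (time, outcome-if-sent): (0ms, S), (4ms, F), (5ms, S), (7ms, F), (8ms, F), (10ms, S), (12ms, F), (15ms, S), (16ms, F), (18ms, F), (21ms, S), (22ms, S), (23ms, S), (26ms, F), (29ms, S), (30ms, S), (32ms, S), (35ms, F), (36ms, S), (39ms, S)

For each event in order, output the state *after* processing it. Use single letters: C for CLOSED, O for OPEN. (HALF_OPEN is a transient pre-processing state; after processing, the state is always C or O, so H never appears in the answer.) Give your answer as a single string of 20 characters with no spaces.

Answer: CCCCCCCCCCCCCCCCCCCC

Derivation:
State after each event:
  event#1 t=0ms outcome=S: state=CLOSED
  event#2 t=4ms outcome=F: state=CLOSED
  event#3 t=5ms outcome=S: state=CLOSED
  event#4 t=7ms outcome=F: state=CLOSED
  event#5 t=8ms outcome=F: state=CLOSED
  event#6 t=10ms outcome=S: state=CLOSED
  event#7 t=12ms outcome=F: state=CLOSED
  event#8 t=15ms outcome=S: state=CLOSED
  event#9 t=16ms outcome=F: state=CLOSED
  event#10 t=18ms outcome=F: state=CLOSED
  event#11 t=21ms outcome=S: state=CLOSED
  event#12 t=22ms outcome=S: state=CLOSED
  event#13 t=23ms outcome=S: state=CLOSED
  event#14 t=26ms outcome=F: state=CLOSED
  event#15 t=29ms outcome=S: state=CLOSED
  event#16 t=30ms outcome=S: state=CLOSED
  event#17 t=32ms outcome=S: state=CLOSED
  event#18 t=35ms outcome=F: state=CLOSED
  event#19 t=36ms outcome=S: state=CLOSED
  event#20 t=39ms outcome=S: state=CLOSED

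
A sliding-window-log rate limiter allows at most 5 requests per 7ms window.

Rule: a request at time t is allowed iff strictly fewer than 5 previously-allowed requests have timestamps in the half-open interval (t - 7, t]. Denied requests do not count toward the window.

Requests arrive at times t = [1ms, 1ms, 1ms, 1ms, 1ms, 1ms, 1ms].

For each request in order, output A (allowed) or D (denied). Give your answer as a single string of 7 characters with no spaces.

Tracking allowed requests in the window:
  req#1 t=1ms: ALLOW
  req#2 t=1ms: ALLOW
  req#3 t=1ms: ALLOW
  req#4 t=1ms: ALLOW
  req#5 t=1ms: ALLOW
  req#6 t=1ms: DENY
  req#7 t=1ms: DENY

Answer: AAAAADD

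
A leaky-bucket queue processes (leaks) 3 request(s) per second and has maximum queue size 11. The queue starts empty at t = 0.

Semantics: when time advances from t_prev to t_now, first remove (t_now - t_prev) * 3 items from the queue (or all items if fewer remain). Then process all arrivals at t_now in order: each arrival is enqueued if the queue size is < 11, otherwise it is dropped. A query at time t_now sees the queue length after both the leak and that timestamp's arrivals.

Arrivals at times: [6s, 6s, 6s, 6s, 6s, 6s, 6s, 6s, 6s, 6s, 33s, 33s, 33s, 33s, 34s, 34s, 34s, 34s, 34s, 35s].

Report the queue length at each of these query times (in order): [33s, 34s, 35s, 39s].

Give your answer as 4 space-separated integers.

Answer: 4 6 4 0

Derivation:
Queue lengths at query times:
  query t=33s: backlog = 4
  query t=34s: backlog = 6
  query t=35s: backlog = 4
  query t=39s: backlog = 0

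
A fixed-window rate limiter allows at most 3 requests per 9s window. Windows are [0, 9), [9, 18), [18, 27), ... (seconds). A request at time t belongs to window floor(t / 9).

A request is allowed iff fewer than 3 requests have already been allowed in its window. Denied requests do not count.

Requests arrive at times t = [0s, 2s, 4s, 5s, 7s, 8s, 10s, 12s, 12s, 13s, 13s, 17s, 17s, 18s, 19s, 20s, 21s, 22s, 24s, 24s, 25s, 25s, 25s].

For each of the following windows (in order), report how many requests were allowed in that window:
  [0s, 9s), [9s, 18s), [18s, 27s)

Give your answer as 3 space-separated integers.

Answer: 3 3 3

Derivation:
Processing requests:
  req#1 t=0s (window 0): ALLOW
  req#2 t=2s (window 0): ALLOW
  req#3 t=4s (window 0): ALLOW
  req#4 t=5s (window 0): DENY
  req#5 t=7s (window 0): DENY
  req#6 t=8s (window 0): DENY
  req#7 t=10s (window 1): ALLOW
  req#8 t=12s (window 1): ALLOW
  req#9 t=12s (window 1): ALLOW
  req#10 t=13s (window 1): DENY
  req#11 t=13s (window 1): DENY
  req#12 t=17s (window 1): DENY
  req#13 t=17s (window 1): DENY
  req#14 t=18s (window 2): ALLOW
  req#15 t=19s (window 2): ALLOW
  req#16 t=20s (window 2): ALLOW
  req#17 t=21s (window 2): DENY
  req#18 t=22s (window 2): DENY
  req#19 t=24s (window 2): DENY
  req#20 t=24s (window 2): DENY
  req#21 t=25s (window 2): DENY
  req#22 t=25s (window 2): DENY
  req#23 t=25s (window 2): DENY

Allowed counts by window: 3 3 3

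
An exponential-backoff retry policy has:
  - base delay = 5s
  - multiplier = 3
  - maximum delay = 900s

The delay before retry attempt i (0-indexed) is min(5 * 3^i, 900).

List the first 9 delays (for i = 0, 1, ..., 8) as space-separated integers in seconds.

Answer: 5 15 45 135 405 900 900 900 900

Derivation:
Computing each delay:
  i=0: min(5*3^0, 900) = 5
  i=1: min(5*3^1, 900) = 15
  i=2: min(5*3^2, 900) = 45
  i=3: min(5*3^3, 900) = 135
  i=4: min(5*3^4, 900) = 405
  i=5: min(5*3^5, 900) = 900
  i=6: min(5*3^6, 900) = 900
  i=7: min(5*3^7, 900) = 900
  i=8: min(5*3^8, 900) = 900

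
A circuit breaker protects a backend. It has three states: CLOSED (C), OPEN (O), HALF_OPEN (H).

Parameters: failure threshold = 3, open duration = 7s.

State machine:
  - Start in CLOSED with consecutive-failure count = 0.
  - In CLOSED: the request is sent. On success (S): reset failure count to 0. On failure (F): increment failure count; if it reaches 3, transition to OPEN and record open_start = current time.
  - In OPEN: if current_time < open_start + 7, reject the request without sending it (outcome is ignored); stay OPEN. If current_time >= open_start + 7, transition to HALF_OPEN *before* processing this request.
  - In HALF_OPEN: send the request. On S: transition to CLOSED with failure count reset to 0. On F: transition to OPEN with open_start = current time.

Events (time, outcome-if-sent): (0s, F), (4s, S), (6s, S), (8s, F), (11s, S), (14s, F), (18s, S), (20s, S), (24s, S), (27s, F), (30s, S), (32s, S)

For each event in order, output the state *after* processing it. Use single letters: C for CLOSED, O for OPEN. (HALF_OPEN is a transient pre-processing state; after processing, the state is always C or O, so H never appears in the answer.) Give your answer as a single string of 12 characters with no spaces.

Answer: CCCCCCCCCCCC

Derivation:
State after each event:
  event#1 t=0s outcome=F: state=CLOSED
  event#2 t=4s outcome=S: state=CLOSED
  event#3 t=6s outcome=S: state=CLOSED
  event#4 t=8s outcome=F: state=CLOSED
  event#5 t=11s outcome=S: state=CLOSED
  event#6 t=14s outcome=F: state=CLOSED
  event#7 t=18s outcome=S: state=CLOSED
  event#8 t=20s outcome=S: state=CLOSED
  event#9 t=24s outcome=S: state=CLOSED
  event#10 t=27s outcome=F: state=CLOSED
  event#11 t=30s outcome=S: state=CLOSED
  event#12 t=32s outcome=S: state=CLOSED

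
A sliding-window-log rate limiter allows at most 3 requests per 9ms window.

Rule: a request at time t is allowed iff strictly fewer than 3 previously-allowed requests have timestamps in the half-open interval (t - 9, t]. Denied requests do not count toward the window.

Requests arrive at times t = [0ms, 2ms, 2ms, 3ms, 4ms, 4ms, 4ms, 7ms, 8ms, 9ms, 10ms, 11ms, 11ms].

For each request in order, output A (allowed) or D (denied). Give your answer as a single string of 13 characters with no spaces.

Tracking allowed requests in the window:
  req#1 t=0ms: ALLOW
  req#2 t=2ms: ALLOW
  req#3 t=2ms: ALLOW
  req#4 t=3ms: DENY
  req#5 t=4ms: DENY
  req#6 t=4ms: DENY
  req#7 t=4ms: DENY
  req#8 t=7ms: DENY
  req#9 t=8ms: DENY
  req#10 t=9ms: ALLOW
  req#11 t=10ms: DENY
  req#12 t=11ms: ALLOW
  req#13 t=11ms: ALLOW

Answer: AAADDDDDDADAA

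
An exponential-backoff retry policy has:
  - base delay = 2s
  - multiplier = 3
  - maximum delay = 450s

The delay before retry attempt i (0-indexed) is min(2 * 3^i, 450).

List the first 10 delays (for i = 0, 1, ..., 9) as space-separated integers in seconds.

Answer: 2 6 18 54 162 450 450 450 450 450

Derivation:
Computing each delay:
  i=0: min(2*3^0, 450) = 2
  i=1: min(2*3^1, 450) = 6
  i=2: min(2*3^2, 450) = 18
  i=3: min(2*3^3, 450) = 54
  i=4: min(2*3^4, 450) = 162
  i=5: min(2*3^5, 450) = 450
  i=6: min(2*3^6, 450) = 450
  i=7: min(2*3^7, 450) = 450
  i=8: min(2*3^8, 450) = 450
  i=9: min(2*3^9, 450) = 450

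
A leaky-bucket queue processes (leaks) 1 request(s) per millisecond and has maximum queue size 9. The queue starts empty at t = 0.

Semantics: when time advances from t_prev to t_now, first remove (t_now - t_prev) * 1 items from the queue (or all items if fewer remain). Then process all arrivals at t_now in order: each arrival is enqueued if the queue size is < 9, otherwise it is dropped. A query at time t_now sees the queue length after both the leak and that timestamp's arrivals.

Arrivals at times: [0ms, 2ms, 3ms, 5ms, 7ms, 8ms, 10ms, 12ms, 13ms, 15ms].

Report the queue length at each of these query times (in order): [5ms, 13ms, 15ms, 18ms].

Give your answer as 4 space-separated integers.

Answer: 1 1 1 0

Derivation:
Queue lengths at query times:
  query t=5ms: backlog = 1
  query t=13ms: backlog = 1
  query t=15ms: backlog = 1
  query t=18ms: backlog = 0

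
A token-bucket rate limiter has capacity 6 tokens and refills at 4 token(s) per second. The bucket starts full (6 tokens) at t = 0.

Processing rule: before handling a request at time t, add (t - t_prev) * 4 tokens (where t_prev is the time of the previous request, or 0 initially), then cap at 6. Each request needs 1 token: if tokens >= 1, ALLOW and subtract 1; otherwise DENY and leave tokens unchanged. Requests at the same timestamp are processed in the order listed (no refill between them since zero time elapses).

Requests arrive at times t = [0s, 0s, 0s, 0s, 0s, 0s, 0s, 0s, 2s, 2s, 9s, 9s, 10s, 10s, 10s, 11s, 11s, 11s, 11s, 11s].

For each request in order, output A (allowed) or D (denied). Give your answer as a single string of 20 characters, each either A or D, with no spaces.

Simulating step by step:
  req#1 t=0s: ALLOW
  req#2 t=0s: ALLOW
  req#3 t=0s: ALLOW
  req#4 t=0s: ALLOW
  req#5 t=0s: ALLOW
  req#6 t=0s: ALLOW
  req#7 t=0s: DENY
  req#8 t=0s: DENY
  req#9 t=2s: ALLOW
  req#10 t=2s: ALLOW
  req#11 t=9s: ALLOW
  req#12 t=9s: ALLOW
  req#13 t=10s: ALLOW
  req#14 t=10s: ALLOW
  req#15 t=10s: ALLOW
  req#16 t=11s: ALLOW
  req#17 t=11s: ALLOW
  req#18 t=11s: ALLOW
  req#19 t=11s: ALLOW
  req#20 t=11s: ALLOW

Answer: AAAAAADDAAAAAAAAAAAA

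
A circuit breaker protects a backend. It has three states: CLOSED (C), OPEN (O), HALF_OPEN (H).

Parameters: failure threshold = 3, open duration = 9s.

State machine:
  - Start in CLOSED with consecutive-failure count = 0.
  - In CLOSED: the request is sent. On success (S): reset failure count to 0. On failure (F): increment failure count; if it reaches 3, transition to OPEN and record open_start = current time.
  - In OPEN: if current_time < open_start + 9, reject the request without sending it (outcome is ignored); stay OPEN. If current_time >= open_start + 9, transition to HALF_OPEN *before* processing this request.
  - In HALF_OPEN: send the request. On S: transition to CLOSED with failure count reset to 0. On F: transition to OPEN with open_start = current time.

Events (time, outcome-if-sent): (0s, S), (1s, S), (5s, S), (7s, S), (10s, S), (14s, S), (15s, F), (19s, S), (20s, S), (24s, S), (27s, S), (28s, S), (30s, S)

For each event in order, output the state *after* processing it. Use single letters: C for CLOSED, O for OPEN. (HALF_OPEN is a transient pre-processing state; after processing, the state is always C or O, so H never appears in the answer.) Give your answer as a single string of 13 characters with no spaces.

Answer: CCCCCCCCCCCCC

Derivation:
State after each event:
  event#1 t=0s outcome=S: state=CLOSED
  event#2 t=1s outcome=S: state=CLOSED
  event#3 t=5s outcome=S: state=CLOSED
  event#4 t=7s outcome=S: state=CLOSED
  event#5 t=10s outcome=S: state=CLOSED
  event#6 t=14s outcome=S: state=CLOSED
  event#7 t=15s outcome=F: state=CLOSED
  event#8 t=19s outcome=S: state=CLOSED
  event#9 t=20s outcome=S: state=CLOSED
  event#10 t=24s outcome=S: state=CLOSED
  event#11 t=27s outcome=S: state=CLOSED
  event#12 t=28s outcome=S: state=CLOSED
  event#13 t=30s outcome=S: state=CLOSED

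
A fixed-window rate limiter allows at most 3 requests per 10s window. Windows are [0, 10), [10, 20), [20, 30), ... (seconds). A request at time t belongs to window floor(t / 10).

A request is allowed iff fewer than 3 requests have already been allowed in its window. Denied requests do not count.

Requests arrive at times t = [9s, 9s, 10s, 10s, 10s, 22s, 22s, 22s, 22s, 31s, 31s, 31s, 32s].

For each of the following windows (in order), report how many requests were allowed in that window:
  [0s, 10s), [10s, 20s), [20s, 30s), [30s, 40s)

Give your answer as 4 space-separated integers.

Answer: 2 3 3 3

Derivation:
Processing requests:
  req#1 t=9s (window 0): ALLOW
  req#2 t=9s (window 0): ALLOW
  req#3 t=10s (window 1): ALLOW
  req#4 t=10s (window 1): ALLOW
  req#5 t=10s (window 1): ALLOW
  req#6 t=22s (window 2): ALLOW
  req#7 t=22s (window 2): ALLOW
  req#8 t=22s (window 2): ALLOW
  req#9 t=22s (window 2): DENY
  req#10 t=31s (window 3): ALLOW
  req#11 t=31s (window 3): ALLOW
  req#12 t=31s (window 3): ALLOW
  req#13 t=32s (window 3): DENY

Allowed counts by window: 2 3 3 3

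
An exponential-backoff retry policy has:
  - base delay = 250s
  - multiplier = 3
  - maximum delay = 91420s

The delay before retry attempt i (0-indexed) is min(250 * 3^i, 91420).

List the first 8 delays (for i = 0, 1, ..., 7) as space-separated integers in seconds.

Answer: 250 750 2250 6750 20250 60750 91420 91420

Derivation:
Computing each delay:
  i=0: min(250*3^0, 91420) = 250
  i=1: min(250*3^1, 91420) = 750
  i=2: min(250*3^2, 91420) = 2250
  i=3: min(250*3^3, 91420) = 6750
  i=4: min(250*3^4, 91420) = 20250
  i=5: min(250*3^5, 91420) = 60750
  i=6: min(250*3^6, 91420) = 91420
  i=7: min(250*3^7, 91420) = 91420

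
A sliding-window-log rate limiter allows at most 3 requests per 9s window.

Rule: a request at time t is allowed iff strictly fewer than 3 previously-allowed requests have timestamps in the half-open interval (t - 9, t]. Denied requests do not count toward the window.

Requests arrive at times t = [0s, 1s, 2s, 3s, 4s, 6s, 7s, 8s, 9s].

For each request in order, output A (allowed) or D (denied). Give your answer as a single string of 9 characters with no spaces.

Answer: AAADDDDDA

Derivation:
Tracking allowed requests in the window:
  req#1 t=0s: ALLOW
  req#2 t=1s: ALLOW
  req#3 t=2s: ALLOW
  req#4 t=3s: DENY
  req#5 t=4s: DENY
  req#6 t=6s: DENY
  req#7 t=7s: DENY
  req#8 t=8s: DENY
  req#9 t=9s: ALLOW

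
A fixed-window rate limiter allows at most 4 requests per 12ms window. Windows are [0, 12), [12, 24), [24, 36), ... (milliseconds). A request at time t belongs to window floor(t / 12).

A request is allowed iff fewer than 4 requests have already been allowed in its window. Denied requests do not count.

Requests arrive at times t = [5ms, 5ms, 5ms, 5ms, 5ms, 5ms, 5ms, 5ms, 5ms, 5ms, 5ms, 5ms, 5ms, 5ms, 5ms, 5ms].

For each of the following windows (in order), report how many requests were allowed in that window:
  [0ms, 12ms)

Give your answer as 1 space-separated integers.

Answer: 4

Derivation:
Processing requests:
  req#1 t=5ms (window 0): ALLOW
  req#2 t=5ms (window 0): ALLOW
  req#3 t=5ms (window 0): ALLOW
  req#4 t=5ms (window 0): ALLOW
  req#5 t=5ms (window 0): DENY
  req#6 t=5ms (window 0): DENY
  req#7 t=5ms (window 0): DENY
  req#8 t=5ms (window 0): DENY
  req#9 t=5ms (window 0): DENY
  req#10 t=5ms (window 0): DENY
  req#11 t=5ms (window 0): DENY
  req#12 t=5ms (window 0): DENY
  req#13 t=5ms (window 0): DENY
  req#14 t=5ms (window 0): DENY
  req#15 t=5ms (window 0): DENY
  req#16 t=5ms (window 0): DENY

Allowed counts by window: 4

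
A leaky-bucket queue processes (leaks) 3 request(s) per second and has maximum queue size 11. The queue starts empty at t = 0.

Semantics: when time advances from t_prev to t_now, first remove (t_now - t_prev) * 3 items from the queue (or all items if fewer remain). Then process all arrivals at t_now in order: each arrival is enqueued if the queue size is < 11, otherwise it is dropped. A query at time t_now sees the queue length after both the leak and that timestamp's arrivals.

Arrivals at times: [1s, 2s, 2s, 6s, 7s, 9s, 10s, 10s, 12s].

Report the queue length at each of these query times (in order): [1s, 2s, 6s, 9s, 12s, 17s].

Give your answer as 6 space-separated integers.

Queue lengths at query times:
  query t=1s: backlog = 1
  query t=2s: backlog = 2
  query t=6s: backlog = 1
  query t=9s: backlog = 1
  query t=12s: backlog = 1
  query t=17s: backlog = 0

Answer: 1 2 1 1 1 0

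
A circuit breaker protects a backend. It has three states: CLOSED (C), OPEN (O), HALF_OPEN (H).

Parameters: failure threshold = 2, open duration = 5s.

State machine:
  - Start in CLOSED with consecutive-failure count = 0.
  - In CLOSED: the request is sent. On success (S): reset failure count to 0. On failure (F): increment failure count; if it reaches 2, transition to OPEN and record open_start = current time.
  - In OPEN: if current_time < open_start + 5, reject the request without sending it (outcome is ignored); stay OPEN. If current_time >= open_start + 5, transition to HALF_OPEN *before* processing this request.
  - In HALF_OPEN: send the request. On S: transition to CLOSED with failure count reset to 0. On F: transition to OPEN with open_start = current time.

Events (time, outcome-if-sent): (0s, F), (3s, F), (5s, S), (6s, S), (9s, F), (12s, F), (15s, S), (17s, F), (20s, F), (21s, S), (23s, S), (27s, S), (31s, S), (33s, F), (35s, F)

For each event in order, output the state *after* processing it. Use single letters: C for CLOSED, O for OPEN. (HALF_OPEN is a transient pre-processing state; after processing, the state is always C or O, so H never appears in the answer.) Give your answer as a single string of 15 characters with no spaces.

Answer: COOOOOCCOOOCCCO

Derivation:
State after each event:
  event#1 t=0s outcome=F: state=CLOSED
  event#2 t=3s outcome=F: state=OPEN
  event#3 t=5s outcome=S: state=OPEN
  event#4 t=6s outcome=S: state=OPEN
  event#5 t=9s outcome=F: state=OPEN
  event#6 t=12s outcome=F: state=OPEN
  event#7 t=15s outcome=S: state=CLOSED
  event#8 t=17s outcome=F: state=CLOSED
  event#9 t=20s outcome=F: state=OPEN
  event#10 t=21s outcome=S: state=OPEN
  event#11 t=23s outcome=S: state=OPEN
  event#12 t=27s outcome=S: state=CLOSED
  event#13 t=31s outcome=S: state=CLOSED
  event#14 t=33s outcome=F: state=CLOSED
  event#15 t=35s outcome=F: state=OPEN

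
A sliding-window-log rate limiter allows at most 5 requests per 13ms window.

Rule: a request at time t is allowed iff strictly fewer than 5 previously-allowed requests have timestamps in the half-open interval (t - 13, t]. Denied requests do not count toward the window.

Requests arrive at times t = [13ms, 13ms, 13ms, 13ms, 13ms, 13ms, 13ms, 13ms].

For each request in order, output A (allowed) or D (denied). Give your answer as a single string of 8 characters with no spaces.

Tracking allowed requests in the window:
  req#1 t=13ms: ALLOW
  req#2 t=13ms: ALLOW
  req#3 t=13ms: ALLOW
  req#4 t=13ms: ALLOW
  req#5 t=13ms: ALLOW
  req#6 t=13ms: DENY
  req#7 t=13ms: DENY
  req#8 t=13ms: DENY

Answer: AAAAADDD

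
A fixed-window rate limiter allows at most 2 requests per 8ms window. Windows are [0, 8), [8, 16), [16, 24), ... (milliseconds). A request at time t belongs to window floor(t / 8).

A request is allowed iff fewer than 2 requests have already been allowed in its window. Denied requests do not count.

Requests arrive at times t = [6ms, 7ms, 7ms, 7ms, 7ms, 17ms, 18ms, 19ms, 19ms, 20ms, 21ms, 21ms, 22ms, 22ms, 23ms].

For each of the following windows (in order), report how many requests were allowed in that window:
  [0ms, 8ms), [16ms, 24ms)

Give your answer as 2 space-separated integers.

Answer: 2 2

Derivation:
Processing requests:
  req#1 t=6ms (window 0): ALLOW
  req#2 t=7ms (window 0): ALLOW
  req#3 t=7ms (window 0): DENY
  req#4 t=7ms (window 0): DENY
  req#5 t=7ms (window 0): DENY
  req#6 t=17ms (window 2): ALLOW
  req#7 t=18ms (window 2): ALLOW
  req#8 t=19ms (window 2): DENY
  req#9 t=19ms (window 2): DENY
  req#10 t=20ms (window 2): DENY
  req#11 t=21ms (window 2): DENY
  req#12 t=21ms (window 2): DENY
  req#13 t=22ms (window 2): DENY
  req#14 t=22ms (window 2): DENY
  req#15 t=23ms (window 2): DENY

Allowed counts by window: 2 2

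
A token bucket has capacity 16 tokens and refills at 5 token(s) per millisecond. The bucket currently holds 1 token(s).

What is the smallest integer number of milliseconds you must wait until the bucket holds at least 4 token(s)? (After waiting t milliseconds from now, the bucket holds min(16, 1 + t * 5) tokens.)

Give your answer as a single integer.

Need 1 + t * 5 >= 4, so t >= 3/5.
Smallest integer t = ceil(3/5) = 1.

Answer: 1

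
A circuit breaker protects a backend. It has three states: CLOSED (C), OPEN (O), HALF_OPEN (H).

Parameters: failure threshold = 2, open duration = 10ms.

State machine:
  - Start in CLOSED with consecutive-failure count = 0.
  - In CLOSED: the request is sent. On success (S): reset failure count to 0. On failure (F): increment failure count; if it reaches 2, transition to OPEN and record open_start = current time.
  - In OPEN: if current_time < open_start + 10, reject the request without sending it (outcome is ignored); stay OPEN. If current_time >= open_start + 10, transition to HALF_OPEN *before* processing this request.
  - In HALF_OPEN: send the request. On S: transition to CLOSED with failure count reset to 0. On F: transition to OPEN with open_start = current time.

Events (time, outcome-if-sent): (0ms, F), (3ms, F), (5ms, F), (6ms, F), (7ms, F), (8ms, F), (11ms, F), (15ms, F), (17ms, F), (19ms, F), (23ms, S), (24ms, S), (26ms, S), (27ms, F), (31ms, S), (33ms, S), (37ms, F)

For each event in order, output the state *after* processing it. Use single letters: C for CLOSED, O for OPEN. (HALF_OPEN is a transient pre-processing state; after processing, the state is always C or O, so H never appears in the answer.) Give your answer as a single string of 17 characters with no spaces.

State after each event:
  event#1 t=0ms outcome=F: state=CLOSED
  event#2 t=3ms outcome=F: state=OPEN
  event#3 t=5ms outcome=F: state=OPEN
  event#4 t=6ms outcome=F: state=OPEN
  event#5 t=7ms outcome=F: state=OPEN
  event#6 t=8ms outcome=F: state=OPEN
  event#7 t=11ms outcome=F: state=OPEN
  event#8 t=15ms outcome=F: state=OPEN
  event#9 t=17ms outcome=F: state=OPEN
  event#10 t=19ms outcome=F: state=OPEN
  event#11 t=23ms outcome=S: state=OPEN
  event#12 t=24ms outcome=S: state=OPEN
  event#13 t=26ms outcome=S: state=CLOSED
  event#14 t=27ms outcome=F: state=CLOSED
  event#15 t=31ms outcome=S: state=CLOSED
  event#16 t=33ms outcome=S: state=CLOSED
  event#17 t=37ms outcome=F: state=CLOSED

Answer: COOOOOOOOOOOCCCCC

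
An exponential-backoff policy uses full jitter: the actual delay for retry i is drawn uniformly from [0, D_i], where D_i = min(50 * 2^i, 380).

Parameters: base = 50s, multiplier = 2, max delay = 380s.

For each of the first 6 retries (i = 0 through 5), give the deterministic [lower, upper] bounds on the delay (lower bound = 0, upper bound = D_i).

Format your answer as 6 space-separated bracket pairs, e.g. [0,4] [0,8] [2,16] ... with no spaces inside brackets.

Answer: [0,50] [0,100] [0,200] [0,380] [0,380] [0,380]

Derivation:
Computing bounds per retry:
  i=0: D_i=min(50*2^0,380)=50, bounds=[0,50]
  i=1: D_i=min(50*2^1,380)=100, bounds=[0,100]
  i=2: D_i=min(50*2^2,380)=200, bounds=[0,200]
  i=3: D_i=min(50*2^3,380)=380, bounds=[0,380]
  i=4: D_i=min(50*2^4,380)=380, bounds=[0,380]
  i=5: D_i=min(50*2^5,380)=380, bounds=[0,380]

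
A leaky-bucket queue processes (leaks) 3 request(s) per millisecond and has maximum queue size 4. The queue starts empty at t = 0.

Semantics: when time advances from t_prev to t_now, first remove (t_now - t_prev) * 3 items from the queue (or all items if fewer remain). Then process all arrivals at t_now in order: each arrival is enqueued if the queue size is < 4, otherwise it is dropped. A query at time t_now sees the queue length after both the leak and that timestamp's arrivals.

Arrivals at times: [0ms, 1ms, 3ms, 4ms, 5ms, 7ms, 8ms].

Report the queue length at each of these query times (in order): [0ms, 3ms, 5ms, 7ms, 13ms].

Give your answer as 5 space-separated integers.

Queue lengths at query times:
  query t=0ms: backlog = 1
  query t=3ms: backlog = 1
  query t=5ms: backlog = 1
  query t=7ms: backlog = 1
  query t=13ms: backlog = 0

Answer: 1 1 1 1 0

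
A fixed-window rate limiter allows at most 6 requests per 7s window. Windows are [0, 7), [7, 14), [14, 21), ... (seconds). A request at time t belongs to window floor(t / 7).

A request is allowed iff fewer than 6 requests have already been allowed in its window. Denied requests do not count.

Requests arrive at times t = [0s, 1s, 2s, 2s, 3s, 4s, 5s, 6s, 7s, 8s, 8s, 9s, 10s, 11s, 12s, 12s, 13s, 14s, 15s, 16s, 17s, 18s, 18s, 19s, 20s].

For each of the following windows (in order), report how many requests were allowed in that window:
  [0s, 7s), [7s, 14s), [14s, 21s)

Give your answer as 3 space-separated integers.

Processing requests:
  req#1 t=0s (window 0): ALLOW
  req#2 t=1s (window 0): ALLOW
  req#3 t=2s (window 0): ALLOW
  req#4 t=2s (window 0): ALLOW
  req#5 t=3s (window 0): ALLOW
  req#6 t=4s (window 0): ALLOW
  req#7 t=5s (window 0): DENY
  req#8 t=6s (window 0): DENY
  req#9 t=7s (window 1): ALLOW
  req#10 t=8s (window 1): ALLOW
  req#11 t=8s (window 1): ALLOW
  req#12 t=9s (window 1): ALLOW
  req#13 t=10s (window 1): ALLOW
  req#14 t=11s (window 1): ALLOW
  req#15 t=12s (window 1): DENY
  req#16 t=12s (window 1): DENY
  req#17 t=13s (window 1): DENY
  req#18 t=14s (window 2): ALLOW
  req#19 t=15s (window 2): ALLOW
  req#20 t=16s (window 2): ALLOW
  req#21 t=17s (window 2): ALLOW
  req#22 t=18s (window 2): ALLOW
  req#23 t=18s (window 2): ALLOW
  req#24 t=19s (window 2): DENY
  req#25 t=20s (window 2): DENY

Allowed counts by window: 6 6 6

Answer: 6 6 6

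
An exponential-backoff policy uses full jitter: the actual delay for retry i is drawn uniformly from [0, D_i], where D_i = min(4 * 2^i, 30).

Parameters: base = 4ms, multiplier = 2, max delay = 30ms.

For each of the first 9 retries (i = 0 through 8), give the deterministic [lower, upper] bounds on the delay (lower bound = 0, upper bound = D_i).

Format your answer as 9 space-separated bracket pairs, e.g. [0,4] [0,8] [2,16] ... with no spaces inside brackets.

Computing bounds per retry:
  i=0: D_i=min(4*2^0,30)=4, bounds=[0,4]
  i=1: D_i=min(4*2^1,30)=8, bounds=[0,8]
  i=2: D_i=min(4*2^2,30)=16, bounds=[0,16]
  i=3: D_i=min(4*2^3,30)=30, bounds=[0,30]
  i=4: D_i=min(4*2^4,30)=30, bounds=[0,30]
  i=5: D_i=min(4*2^5,30)=30, bounds=[0,30]
  i=6: D_i=min(4*2^6,30)=30, bounds=[0,30]
  i=7: D_i=min(4*2^7,30)=30, bounds=[0,30]
  i=8: D_i=min(4*2^8,30)=30, bounds=[0,30]

Answer: [0,4] [0,8] [0,16] [0,30] [0,30] [0,30] [0,30] [0,30] [0,30]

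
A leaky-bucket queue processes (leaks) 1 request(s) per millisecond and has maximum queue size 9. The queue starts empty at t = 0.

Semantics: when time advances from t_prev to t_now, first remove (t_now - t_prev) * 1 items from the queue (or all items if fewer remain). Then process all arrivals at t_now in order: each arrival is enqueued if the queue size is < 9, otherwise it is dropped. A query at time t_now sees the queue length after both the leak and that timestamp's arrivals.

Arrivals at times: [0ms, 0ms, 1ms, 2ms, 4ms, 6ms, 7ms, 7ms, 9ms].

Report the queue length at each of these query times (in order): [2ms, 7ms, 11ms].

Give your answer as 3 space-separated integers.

Answer: 2 2 0

Derivation:
Queue lengths at query times:
  query t=2ms: backlog = 2
  query t=7ms: backlog = 2
  query t=11ms: backlog = 0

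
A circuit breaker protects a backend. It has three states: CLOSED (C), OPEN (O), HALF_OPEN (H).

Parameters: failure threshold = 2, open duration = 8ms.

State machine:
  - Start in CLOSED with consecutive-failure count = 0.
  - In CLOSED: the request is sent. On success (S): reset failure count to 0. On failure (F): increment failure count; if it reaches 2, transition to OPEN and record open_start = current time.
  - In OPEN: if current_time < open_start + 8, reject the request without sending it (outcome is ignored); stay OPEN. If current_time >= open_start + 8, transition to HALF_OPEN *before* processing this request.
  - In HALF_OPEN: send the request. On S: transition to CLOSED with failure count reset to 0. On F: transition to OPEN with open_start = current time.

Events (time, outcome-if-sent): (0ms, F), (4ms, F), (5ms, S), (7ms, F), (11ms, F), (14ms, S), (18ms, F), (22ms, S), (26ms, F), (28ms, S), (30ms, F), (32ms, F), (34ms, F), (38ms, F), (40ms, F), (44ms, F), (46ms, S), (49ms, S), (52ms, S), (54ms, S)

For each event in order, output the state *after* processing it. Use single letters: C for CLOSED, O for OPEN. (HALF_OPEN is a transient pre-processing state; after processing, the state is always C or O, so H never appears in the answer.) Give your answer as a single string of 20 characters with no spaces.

Answer: COOOOCCCCCCOOOOOOCCC

Derivation:
State after each event:
  event#1 t=0ms outcome=F: state=CLOSED
  event#2 t=4ms outcome=F: state=OPEN
  event#3 t=5ms outcome=S: state=OPEN
  event#4 t=7ms outcome=F: state=OPEN
  event#5 t=11ms outcome=F: state=OPEN
  event#6 t=14ms outcome=S: state=CLOSED
  event#7 t=18ms outcome=F: state=CLOSED
  event#8 t=22ms outcome=S: state=CLOSED
  event#9 t=26ms outcome=F: state=CLOSED
  event#10 t=28ms outcome=S: state=CLOSED
  event#11 t=30ms outcome=F: state=CLOSED
  event#12 t=32ms outcome=F: state=OPEN
  event#13 t=34ms outcome=F: state=OPEN
  event#14 t=38ms outcome=F: state=OPEN
  event#15 t=40ms outcome=F: state=OPEN
  event#16 t=44ms outcome=F: state=OPEN
  event#17 t=46ms outcome=S: state=OPEN
  event#18 t=49ms outcome=S: state=CLOSED
  event#19 t=52ms outcome=S: state=CLOSED
  event#20 t=54ms outcome=S: state=CLOSED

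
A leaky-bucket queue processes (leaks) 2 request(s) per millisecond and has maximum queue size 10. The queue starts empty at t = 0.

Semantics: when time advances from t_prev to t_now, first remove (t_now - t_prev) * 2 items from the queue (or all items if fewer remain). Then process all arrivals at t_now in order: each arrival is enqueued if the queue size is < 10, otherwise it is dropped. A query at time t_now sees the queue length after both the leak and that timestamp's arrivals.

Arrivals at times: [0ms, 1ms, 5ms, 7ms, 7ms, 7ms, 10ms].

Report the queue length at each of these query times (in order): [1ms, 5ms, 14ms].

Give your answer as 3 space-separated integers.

Answer: 1 1 0

Derivation:
Queue lengths at query times:
  query t=1ms: backlog = 1
  query t=5ms: backlog = 1
  query t=14ms: backlog = 0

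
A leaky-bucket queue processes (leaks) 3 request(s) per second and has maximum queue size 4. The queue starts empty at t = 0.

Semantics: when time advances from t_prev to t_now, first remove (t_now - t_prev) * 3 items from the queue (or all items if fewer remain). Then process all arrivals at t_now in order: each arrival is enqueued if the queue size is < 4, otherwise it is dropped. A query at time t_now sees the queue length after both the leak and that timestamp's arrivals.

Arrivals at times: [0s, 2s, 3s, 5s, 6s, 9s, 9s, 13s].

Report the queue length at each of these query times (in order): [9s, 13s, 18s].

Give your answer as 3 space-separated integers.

Answer: 2 1 0

Derivation:
Queue lengths at query times:
  query t=9s: backlog = 2
  query t=13s: backlog = 1
  query t=18s: backlog = 0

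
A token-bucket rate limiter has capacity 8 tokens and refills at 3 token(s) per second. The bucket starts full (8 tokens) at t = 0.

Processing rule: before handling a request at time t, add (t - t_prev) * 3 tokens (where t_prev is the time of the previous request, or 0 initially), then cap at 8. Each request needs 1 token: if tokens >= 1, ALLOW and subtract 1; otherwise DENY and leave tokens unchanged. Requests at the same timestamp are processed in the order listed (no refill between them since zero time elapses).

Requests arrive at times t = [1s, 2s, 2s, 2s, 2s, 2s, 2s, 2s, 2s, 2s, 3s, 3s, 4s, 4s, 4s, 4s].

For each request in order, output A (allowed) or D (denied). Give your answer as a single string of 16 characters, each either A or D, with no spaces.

Answer: AAAAAAAAADAAAAAA

Derivation:
Simulating step by step:
  req#1 t=1s: ALLOW
  req#2 t=2s: ALLOW
  req#3 t=2s: ALLOW
  req#4 t=2s: ALLOW
  req#5 t=2s: ALLOW
  req#6 t=2s: ALLOW
  req#7 t=2s: ALLOW
  req#8 t=2s: ALLOW
  req#9 t=2s: ALLOW
  req#10 t=2s: DENY
  req#11 t=3s: ALLOW
  req#12 t=3s: ALLOW
  req#13 t=4s: ALLOW
  req#14 t=4s: ALLOW
  req#15 t=4s: ALLOW
  req#16 t=4s: ALLOW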